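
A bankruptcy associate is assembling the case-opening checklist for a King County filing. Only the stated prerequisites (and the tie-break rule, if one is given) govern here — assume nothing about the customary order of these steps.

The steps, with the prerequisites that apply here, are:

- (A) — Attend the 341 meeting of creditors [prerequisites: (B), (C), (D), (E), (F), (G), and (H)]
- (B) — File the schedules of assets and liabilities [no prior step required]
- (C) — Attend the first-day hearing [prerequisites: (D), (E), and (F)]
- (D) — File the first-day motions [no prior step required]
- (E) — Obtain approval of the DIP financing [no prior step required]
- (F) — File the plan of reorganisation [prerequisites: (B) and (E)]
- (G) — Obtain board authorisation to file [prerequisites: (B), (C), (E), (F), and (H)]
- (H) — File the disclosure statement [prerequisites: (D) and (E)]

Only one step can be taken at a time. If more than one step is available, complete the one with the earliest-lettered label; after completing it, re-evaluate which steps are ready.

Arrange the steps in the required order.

(B), (D), (E), (F), (C), (H), (G), (A)

(B), (D) and (E) have no prerequisites; (B) has the earlier label, so (B) is first.
(D) and (E) are both available; (D) has the earlier label → (D).
That leaves (E) as the only ready step → (E).
(F) and (H) are both available; (F) has the earlier label → (F).
(C) now also ready, so the ready set is {(C), (H)}; (C) has the earlier label → (C).
(H) needed (D) and (E), now all done → (H).
(G) needed (B), (C), (E), (F) and (H), now all done → (G).
(A) needed (B), (C), (D), (E), (F), (G) and (H), now all done → (A).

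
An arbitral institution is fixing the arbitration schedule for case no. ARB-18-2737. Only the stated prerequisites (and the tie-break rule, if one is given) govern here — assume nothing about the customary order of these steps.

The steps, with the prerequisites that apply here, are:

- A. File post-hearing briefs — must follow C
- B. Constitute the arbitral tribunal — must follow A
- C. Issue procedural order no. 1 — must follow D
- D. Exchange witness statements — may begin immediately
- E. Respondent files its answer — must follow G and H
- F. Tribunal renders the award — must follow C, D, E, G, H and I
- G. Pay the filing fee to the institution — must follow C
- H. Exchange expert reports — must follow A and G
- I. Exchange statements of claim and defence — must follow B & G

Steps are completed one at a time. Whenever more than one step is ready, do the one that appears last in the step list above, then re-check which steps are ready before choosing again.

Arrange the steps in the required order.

D has no prerequisites → D first.
Next only C has its prerequisites met → C.
Ready: G and A. G is listed later → G.
Next only A has its prerequisites met → A.
Ready: H and B. H is listed later → H.
E and B are both available; E is listed later → E.
That leaves B as the only ready step → B.
That leaves I as the only ready step → I.
F is the only step now ready → F.

D, C, G, A, H, E, B, I, F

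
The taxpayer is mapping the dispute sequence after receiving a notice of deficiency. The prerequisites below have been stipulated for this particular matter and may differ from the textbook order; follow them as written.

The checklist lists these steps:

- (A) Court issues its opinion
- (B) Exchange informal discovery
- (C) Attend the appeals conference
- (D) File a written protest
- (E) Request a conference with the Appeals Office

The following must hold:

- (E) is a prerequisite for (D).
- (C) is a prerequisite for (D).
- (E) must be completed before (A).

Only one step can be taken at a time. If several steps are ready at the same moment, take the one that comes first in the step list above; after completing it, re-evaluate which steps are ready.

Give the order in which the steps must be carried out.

(B), (C) and (E) have no prerequisites; (B) is listed earlier, so (B) is first.
Now (C) and (E) have their prerequisites met. (C) is listed earlier, so (C) next.
That leaves (E) as the only ready step → (E).
Ready: (A) and (D). (A) is listed earlier → (A).
(D) needed (C) and (E), now all done → (D).

(B) → (C) → (E) → (A) → (D)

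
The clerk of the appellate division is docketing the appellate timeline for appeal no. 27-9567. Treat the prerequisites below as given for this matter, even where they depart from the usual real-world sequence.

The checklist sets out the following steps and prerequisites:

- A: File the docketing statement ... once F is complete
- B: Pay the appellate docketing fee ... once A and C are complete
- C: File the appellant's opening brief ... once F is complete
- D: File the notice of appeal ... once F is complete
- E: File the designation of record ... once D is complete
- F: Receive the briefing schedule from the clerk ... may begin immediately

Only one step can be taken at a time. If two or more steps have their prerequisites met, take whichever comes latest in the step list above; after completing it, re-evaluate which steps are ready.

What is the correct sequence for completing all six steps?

Only F has no prerequisites, so it is first.
Ready: D, C and A. D is listed later → D.
E now also ready, so the ready set is {E, C, A}; E is listed later → E.
Ready: C and A. C is listed later → C.
Next only A has its prerequisites met → A.
B needed C and A, now all done → B.

F → D → E → C → A → B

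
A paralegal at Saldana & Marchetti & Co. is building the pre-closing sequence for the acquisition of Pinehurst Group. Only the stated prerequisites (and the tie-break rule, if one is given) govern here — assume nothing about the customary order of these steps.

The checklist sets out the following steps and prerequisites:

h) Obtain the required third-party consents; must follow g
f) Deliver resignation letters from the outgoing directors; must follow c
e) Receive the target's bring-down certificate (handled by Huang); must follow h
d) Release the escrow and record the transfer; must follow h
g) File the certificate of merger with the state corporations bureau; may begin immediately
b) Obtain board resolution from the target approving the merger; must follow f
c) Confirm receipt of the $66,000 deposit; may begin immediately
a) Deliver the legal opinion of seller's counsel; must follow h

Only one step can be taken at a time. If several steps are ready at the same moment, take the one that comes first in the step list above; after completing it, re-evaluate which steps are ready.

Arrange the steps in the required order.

g and c have no prerequisites; g is listed earlier, so g is first.
h now also ready, so the ready set is {h, c}; h is listed earlier → h.
Ready: e, d, c and a. e is listed earlier → e.
Now d, c and a have their prerequisites met. d is listed earlier, so d next.
Ready: c and a. c is listed earlier → c.
f now also ready, so the ready set is {f, a}; f is listed earlier → f.
Ready: b and a. b is listed earlier → b.
a is the only step now ready → a.

g h e d c f b a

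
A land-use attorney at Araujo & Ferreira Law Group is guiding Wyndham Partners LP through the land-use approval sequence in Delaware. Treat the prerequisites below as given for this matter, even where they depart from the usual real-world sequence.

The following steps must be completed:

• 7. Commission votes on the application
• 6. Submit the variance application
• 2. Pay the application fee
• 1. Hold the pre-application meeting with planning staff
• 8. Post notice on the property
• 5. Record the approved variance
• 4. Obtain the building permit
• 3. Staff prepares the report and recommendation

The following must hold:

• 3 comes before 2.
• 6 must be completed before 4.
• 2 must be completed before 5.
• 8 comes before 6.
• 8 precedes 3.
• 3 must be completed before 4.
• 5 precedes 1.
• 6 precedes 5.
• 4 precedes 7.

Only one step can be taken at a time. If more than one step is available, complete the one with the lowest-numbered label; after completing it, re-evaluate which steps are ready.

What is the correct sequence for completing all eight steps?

8 3 2 6 4 5 1 7

Only 8 has no prerequisites, so it is first.
3 and 6 are both available; 3 has the earlier label → 3.
2 now also ready, so the ready set is {2, 6}; 2 has the earlier label → 2.
6 needed 8, now all done → 6.
4 and 5 are both available; 4 has the earlier label → 4.
5 and 7 are both available; 5 has the earlier label → 5.
Ready: 1 and 7. 1 has the earlier label → 1.
7 needed 4, now all done → 7.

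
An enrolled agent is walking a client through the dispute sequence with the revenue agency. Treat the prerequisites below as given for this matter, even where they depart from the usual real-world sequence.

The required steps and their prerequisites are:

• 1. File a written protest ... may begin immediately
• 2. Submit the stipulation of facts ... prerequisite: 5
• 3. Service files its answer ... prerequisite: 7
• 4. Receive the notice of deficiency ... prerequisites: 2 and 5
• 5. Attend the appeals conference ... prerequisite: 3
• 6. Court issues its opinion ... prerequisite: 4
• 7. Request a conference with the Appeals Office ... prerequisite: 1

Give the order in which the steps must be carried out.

1, 7, 3, 5, 2, 4, 6

1 has no prerequisites → 1 first.
That leaves 7 as the only ready step → 7.
Next only 3 has its prerequisites met → 3.
That leaves 5 as the only ready step → 5.
2 is the only step now ready → 2.
4 needed 2 and 5, now all done → 4.
That leaves 6 as the only ready step → 6.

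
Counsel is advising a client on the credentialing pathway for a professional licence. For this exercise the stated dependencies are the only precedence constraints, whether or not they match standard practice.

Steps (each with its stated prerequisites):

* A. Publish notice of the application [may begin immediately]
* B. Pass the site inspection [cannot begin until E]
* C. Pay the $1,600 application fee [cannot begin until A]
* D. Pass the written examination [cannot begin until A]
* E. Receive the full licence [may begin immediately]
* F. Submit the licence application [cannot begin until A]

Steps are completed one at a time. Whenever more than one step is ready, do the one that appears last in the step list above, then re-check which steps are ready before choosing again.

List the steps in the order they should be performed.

E, B, A, F, D, C

E and A have no prerequisites; E is listed later, so E is first.
B now also ready, so the ready set is {B, A}; B is listed later → B.
That leaves A as the only ready step → A.
F, D and C are all available; F is listed later → F.
Now D and C have their prerequisites met. D is listed later, so D next.
C needed A, now all done → C.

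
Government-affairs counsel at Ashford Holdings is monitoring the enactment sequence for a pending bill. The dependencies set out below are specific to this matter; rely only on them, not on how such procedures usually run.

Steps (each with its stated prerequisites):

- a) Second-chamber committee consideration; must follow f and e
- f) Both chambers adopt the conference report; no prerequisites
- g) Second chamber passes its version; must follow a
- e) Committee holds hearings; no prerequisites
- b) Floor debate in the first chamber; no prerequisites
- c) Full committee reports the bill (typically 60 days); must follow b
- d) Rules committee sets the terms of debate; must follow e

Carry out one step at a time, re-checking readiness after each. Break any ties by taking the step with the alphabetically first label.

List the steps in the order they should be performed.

Nothing is required for b, e and f. b has the earlier label → b first.
c, e and f are all available; c has the earlier label → c.
Ready: e and f. e has the earlier label → e.
d now also ready, so the ready set is {d, f}; d has the earlier label → d.
That leaves f as the only ready step → f.
a needed e and f, now all done → a.
g needed a, now all done → g.

b c e d f a g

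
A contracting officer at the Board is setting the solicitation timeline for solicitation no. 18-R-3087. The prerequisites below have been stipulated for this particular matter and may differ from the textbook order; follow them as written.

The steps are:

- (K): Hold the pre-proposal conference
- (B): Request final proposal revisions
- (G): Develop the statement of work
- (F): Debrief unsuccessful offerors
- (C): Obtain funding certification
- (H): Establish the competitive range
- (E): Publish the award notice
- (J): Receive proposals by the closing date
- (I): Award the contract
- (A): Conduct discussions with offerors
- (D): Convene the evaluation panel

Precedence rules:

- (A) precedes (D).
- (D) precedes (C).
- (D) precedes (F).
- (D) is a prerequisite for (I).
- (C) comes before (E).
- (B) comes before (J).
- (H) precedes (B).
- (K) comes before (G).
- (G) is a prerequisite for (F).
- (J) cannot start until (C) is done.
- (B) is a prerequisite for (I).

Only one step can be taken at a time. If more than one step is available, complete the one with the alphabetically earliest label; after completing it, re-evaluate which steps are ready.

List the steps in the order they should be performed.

Nothing is required for (A), (H) and (K). (A) has the earlier label → (A) first.
(D) now also ready, so the ready set is {(D), (H), (K)}; (D) has the earlier label → (D).
(C) now also ready, so the ready set is {(C), (H), (K)}; (C) has the earlier label → (C).
(E) now also ready, so the ready set is {(E), (H), (K)}; (E) has the earlier label → (E).
(H) and (K) are both available; (H) has the earlier label → (H).
(B) and (K) are both available; (B) has the earlier label → (B).
(I) and (J) now also ready, so the ready set is {(I), (J), (K)}; (I) has the earlier label → (I).
(J) and (K) are both available; (J) has the earlier label → (J).
(K) is the only step now ready → (K).
Next only (G) has its prerequisites met → (G).
(F) is the only step now ready → (F).

(A), (D), (C), (E), (H), (B), (I), (J), (K), (G), (F)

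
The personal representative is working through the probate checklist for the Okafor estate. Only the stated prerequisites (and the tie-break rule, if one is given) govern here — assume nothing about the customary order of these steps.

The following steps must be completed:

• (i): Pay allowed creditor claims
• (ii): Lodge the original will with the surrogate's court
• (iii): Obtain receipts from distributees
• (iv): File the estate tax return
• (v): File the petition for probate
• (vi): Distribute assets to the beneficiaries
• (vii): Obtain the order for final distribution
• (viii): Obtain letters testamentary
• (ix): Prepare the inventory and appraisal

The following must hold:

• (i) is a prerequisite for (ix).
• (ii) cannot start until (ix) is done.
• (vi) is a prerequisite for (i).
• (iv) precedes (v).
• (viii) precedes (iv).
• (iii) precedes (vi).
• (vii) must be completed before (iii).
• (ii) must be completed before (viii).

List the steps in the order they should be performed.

(vii), (iii), (vi), (i), (ix), (ii), (viii), (iv), (v)

Only (vii) has no prerequisites, so it is first.
(iii) needed (vii), now all done → (iii).
Next only (vi) has its prerequisites met → (vi).
(i) is the only step now ready → (i).
That leaves (ix) as the only ready step → (ix).
(ii) needed (ix), now all done → (ii).
That leaves (viii) as the only ready step → (viii).
(iv) needed (viii), now all done → (iv).
(v) needed (iv), now all done → (v).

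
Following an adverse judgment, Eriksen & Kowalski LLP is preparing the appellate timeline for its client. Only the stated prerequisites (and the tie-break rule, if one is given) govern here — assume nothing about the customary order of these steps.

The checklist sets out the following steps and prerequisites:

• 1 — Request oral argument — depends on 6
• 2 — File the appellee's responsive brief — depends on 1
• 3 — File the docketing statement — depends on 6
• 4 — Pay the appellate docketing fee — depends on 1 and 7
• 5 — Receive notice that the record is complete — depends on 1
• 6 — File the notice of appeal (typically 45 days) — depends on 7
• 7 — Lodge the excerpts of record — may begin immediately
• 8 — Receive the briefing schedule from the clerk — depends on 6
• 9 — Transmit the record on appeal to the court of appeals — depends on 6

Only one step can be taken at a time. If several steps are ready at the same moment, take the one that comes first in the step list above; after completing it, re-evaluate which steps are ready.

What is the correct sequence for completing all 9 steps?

Only 7 has no prerequisites, so it is first.
6 needed 7, now all done → 6.
1, 3, 8 and 9 are all available; 1 is listed earlier → 1.
2, 4 and 5 now also ready, so the ready set is {2, 3, 4, 5, 8, 9}; 2 is listed earlier → 2.
Ready: 3, 4, 5, 8 and 9. 3 is listed earlier → 3.
Now 4, 5, 8 and 9 have their prerequisites met. 4 is listed earlier, so 4 next.
5, 8 and 9 are all available; 5 is listed earlier → 5.
Now 8 and 9 have their prerequisites met. 8 is listed earlier, so 8 next.
Next only 9 has its prerequisites met → 9.

7, 6, 1, 2, 3, 4, 5, 8, 9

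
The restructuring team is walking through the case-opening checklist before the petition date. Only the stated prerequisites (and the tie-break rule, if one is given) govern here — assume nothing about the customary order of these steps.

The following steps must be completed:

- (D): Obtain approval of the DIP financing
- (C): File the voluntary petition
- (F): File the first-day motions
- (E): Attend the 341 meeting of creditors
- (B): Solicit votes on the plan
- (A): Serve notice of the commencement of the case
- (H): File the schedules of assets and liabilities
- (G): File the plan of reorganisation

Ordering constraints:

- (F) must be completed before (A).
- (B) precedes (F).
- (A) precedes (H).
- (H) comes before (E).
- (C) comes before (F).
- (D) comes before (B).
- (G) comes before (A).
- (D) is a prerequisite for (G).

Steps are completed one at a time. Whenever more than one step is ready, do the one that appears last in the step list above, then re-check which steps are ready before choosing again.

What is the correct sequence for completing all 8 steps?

(C) and (D) have no prerequisites; (C) is listed later, so (C) is first.
(D) is the only step now ready → (D).
Now (G) and (B) have their prerequisites met. (G) is listed later, so (G) next.
(B) needed (D), now all done → (B).
That leaves (F) as the only ready step → (F).
(A) needed (G) and (F), now all done → (A).
That leaves (H) as the only ready step → (H).
That leaves (E) as the only ready step → (E).

(C) → (D) → (G) → (B) → (F) → (A) → (H) → (E)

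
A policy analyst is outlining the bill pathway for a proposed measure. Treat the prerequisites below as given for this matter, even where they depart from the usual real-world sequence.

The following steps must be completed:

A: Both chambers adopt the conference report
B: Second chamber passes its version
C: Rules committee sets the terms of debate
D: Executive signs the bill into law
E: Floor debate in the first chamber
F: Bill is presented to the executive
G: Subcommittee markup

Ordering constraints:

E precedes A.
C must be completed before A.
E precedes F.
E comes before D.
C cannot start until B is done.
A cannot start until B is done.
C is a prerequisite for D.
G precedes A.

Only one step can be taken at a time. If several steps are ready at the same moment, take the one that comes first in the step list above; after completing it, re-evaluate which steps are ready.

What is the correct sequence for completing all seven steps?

Nothing is required for B, E and G. B is listed earlier → B first.
C now also ready, so the ready set is {C, E, G}; C is listed earlier → C.
E and G are both available; E is listed earlier → E.
Now D, F and G have their prerequisites met. D is listed earlier, so D next.
Now F and G have their prerequisites met. F is listed earlier, so F next.
Next only G has its prerequisites met → G.
A needed B, C, E and G, now all done → A.

B → C → E → D → F → G → A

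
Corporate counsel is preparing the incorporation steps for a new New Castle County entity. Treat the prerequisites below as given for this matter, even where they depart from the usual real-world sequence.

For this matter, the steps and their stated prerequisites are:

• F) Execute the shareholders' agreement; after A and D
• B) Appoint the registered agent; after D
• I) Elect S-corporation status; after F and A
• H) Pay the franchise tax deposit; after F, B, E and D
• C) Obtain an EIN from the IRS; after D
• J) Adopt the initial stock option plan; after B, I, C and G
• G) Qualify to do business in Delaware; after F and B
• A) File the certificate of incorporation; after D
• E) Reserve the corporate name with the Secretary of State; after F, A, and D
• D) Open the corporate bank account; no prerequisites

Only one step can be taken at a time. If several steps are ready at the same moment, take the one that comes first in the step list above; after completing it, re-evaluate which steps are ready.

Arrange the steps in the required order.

D → B → C → A → F → I → G → J → E → H

D is the only step with nothing outstanding, so it goes first.
B, C and A are all available; B is listed earlier → B.
C and A are both available; C is listed earlier → C.
Next only A has its prerequisites met → A.
F needed A and D, now all done → F.
Now I, G and E have their prerequisites met. I is listed earlier, so I next.
G and E are both available; G is listed earlier → G.
J now also ready, so the ready set is {J, E}; J is listed earlier → J.
That leaves E as the only ready step → E.
That leaves H as the only ready step → H.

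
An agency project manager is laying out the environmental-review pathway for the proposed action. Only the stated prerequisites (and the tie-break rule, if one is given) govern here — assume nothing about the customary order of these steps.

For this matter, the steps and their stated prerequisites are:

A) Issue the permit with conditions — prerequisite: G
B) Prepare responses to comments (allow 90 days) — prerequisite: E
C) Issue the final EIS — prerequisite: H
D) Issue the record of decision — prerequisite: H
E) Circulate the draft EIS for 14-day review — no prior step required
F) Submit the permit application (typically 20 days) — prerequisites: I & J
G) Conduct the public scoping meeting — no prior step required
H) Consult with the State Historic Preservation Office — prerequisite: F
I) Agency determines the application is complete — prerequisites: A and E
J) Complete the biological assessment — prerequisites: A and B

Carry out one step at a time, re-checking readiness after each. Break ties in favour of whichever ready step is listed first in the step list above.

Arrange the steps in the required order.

Nothing is required for E and G. E is listed earlier → E first.
B now also ready, so the ready set is {B, G}; B is listed earlier → B.
That leaves G as the only ready step → G.
Next only A has its prerequisites met → A.
Ready: I and J. I is listed earlier → I.
J is the only step now ready → J.
F is the only step now ready → F.
H needed F, now all done → H.
C and D are both available; C is listed earlier → C.
D is the only step now ready → D.

E B G A I J F H C D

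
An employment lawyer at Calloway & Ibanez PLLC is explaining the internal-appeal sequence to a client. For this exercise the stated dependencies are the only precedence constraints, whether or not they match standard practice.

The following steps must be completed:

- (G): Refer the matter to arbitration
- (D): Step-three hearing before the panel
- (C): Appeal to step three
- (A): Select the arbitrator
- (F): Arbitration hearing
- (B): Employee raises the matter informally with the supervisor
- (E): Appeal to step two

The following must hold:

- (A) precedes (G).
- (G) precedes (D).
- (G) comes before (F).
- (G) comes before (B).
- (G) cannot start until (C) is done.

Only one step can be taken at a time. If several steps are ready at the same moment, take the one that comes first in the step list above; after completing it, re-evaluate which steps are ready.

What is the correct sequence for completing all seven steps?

Nothing is required for (C), (A) and (E). (C) is listed earlier → (C) first.
(A) and (E) are both available; (A) is listed earlier → (A).
(G) now also ready, so the ready set is {(G), (E)}; (G) is listed earlier → (G).
(D), (F), (B) and (E) are all available; (D) is listed earlier → (D).
Now (F), (B) and (E) have their prerequisites met. (F) is listed earlier, so (F) next.
(B) and (E) are both available; (B) is listed earlier → (B).
(E) is the only step now ready → (E).

(C) → (A) → (G) → (D) → (F) → (B) → (E)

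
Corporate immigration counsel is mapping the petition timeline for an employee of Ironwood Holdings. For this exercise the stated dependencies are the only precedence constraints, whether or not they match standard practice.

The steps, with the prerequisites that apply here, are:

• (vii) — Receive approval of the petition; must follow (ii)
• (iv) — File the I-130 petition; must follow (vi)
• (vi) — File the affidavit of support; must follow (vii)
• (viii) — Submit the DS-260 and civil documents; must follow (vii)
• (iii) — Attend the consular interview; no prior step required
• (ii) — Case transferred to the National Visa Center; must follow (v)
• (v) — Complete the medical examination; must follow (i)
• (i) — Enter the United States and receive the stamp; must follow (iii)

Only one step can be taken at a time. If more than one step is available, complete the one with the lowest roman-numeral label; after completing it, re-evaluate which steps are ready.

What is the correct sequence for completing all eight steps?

(iii) is the only step with nothing outstanding, so it goes first.
That leaves (i) as the only ready step → (i).
Next only (v) has its prerequisites met → (v).
(ii) needed (v), now all done → (ii).
Next only (vii) has its prerequisites met → (vii).
Ready: (vi) and (viii). (vi) has the earlier label → (vi).
(iv) now also ready, so the ready set is {(iv), (viii)}; (iv) has the earlier label → (iv).
(viii) needed (vii), now all done → (viii).

(iii) (i) (v) (ii) (vii) (vi) (iv) (viii)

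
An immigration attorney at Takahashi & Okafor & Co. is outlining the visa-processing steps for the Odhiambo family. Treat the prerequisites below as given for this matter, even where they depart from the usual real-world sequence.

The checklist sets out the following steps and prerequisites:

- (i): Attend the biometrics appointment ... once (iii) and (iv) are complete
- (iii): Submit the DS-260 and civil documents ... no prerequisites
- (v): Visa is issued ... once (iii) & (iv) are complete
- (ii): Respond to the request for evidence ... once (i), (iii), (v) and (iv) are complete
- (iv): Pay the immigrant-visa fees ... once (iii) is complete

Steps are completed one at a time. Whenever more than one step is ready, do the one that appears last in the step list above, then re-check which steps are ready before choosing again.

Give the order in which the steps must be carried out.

(iii) (iv) (v) (i) (ii)

(iii) is the only step with nothing outstanding, so it goes first.
Next only (iv) has its prerequisites met → (iv).
(v) and (i) are both available; (v) is listed later → (v).
(i) needed (iv) and (iii), now all done → (i).
Next only (ii) has its prerequisites met → (ii).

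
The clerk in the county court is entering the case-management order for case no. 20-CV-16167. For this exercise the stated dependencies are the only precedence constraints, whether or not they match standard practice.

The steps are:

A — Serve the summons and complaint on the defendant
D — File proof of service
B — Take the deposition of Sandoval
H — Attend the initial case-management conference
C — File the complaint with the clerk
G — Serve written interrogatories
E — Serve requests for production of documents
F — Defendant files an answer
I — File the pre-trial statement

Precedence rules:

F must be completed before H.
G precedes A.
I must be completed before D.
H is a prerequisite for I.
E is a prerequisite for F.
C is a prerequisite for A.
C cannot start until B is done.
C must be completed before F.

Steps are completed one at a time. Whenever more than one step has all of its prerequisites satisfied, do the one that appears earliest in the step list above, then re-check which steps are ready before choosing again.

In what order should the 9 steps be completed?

B, C, G, A, E, F, H, I, D

Nothing is required for B, G and E. B is listed earlier → B first.
Ready: C, G and E. C is listed earlier → C.
G and E are both available; G is listed earlier → G.
A and E are both available; A is listed earlier → A.
That leaves E as the only ready step → E.
F needed C and E, now all done → F.
That leaves H as the only ready step → H.
I is the only step now ready → I.
That leaves D as the only ready step → D.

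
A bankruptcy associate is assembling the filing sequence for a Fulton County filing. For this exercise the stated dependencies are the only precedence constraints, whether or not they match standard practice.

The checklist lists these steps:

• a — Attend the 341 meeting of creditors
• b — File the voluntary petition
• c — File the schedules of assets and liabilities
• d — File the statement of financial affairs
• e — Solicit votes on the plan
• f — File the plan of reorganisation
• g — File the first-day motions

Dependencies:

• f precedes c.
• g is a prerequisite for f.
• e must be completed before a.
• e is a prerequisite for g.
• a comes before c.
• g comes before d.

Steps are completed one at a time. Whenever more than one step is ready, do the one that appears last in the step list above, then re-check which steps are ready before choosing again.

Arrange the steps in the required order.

Nothing is required for e and b. e is listed later → e first.
Now g, b and a have their prerequisites met. g is listed later, so g next.
Now f, d, b and a have their prerequisites met. f is listed later, so f next.
d, b and a are all available; d is listed later → d.
Ready: b and a. b is listed later → b.
a needed e, now all done → a.
Next only c has its prerequisites met → c.

e, g, f, d, b, a, c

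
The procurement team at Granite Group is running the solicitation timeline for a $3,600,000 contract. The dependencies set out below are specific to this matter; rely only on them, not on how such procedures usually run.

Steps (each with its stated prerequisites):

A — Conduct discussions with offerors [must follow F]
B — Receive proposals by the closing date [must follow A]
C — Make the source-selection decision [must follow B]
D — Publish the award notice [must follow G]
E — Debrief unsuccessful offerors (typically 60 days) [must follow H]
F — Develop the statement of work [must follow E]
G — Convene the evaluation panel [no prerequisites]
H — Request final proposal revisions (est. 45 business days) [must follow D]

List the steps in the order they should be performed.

G → D → H → E → F → A → B → C

Only G has no prerequisites, so it is first.
D needed G, now all done → D.
H needed D, now all done → H.
E needed H, now all done → E.
That leaves F as the only ready step → F.
A is the only step now ready → A.
B needed A, now all done → B.
That leaves C as the only ready step → C.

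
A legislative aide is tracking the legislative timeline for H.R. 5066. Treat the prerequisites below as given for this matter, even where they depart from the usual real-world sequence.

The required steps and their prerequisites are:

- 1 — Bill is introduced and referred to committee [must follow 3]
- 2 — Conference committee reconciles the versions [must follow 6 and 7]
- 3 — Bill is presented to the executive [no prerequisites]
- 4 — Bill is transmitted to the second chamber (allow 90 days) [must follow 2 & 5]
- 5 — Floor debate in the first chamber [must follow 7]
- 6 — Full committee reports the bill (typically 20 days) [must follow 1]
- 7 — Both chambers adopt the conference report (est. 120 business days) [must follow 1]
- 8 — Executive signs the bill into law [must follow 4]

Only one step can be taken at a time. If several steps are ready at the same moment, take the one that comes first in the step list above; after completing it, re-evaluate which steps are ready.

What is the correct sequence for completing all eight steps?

3, 1, 6, 7, 2, 5, 4, 8

Only 3 has no prerequisites, so it is first.
1 needed 3, now all done → 1.
6 and 7 are both available; 6 is listed earlier → 6.
7 needed 1, now all done → 7.
2 and 5 are both available; 2 is listed earlier → 2.
5 needed 7, now all done → 5.
4 needed 2 and 5, now all done → 4.
8 needed 4, now all done → 8.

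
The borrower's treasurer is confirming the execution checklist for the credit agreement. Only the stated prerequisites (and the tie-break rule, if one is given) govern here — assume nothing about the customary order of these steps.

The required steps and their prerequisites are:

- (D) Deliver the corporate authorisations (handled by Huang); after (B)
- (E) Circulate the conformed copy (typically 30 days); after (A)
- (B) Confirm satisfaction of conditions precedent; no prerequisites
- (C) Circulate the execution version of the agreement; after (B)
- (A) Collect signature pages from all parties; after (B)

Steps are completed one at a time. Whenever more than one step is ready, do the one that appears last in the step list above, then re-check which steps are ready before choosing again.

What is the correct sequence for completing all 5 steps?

(B) is the only step with nothing outstanding, so it goes first.
Now (A), (C) and (D) have their prerequisites met. (A) is listed later, so (A) next.
Now (C), (E) and (D) have their prerequisites met. (C) is listed later, so (C) next.
Ready: (E) and (D). (E) is listed later → (E).
(D) is the only step now ready → (D).

(B) (A) (C) (E) (D)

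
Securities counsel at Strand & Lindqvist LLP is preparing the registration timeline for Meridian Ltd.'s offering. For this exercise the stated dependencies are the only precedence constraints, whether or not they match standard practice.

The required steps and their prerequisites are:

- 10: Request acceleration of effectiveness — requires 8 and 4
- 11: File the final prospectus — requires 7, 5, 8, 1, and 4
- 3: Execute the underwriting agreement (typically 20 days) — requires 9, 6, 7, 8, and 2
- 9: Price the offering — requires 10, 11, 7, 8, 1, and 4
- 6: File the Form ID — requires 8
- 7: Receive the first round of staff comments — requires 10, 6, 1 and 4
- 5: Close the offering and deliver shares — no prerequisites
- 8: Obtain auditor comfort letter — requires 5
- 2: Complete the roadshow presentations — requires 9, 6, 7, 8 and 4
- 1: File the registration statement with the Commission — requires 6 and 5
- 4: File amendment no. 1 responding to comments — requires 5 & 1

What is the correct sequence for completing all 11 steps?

Only 5 has no prerequisites, so it is first.
8 needed 5, now all done → 8.
Next only 6 has its prerequisites met → 6.
1 needed 6 and 5, now all done → 1.
4 is the only step now ready → 4.
10 needed 8 and 4, now all done → 10.
7 is the only step now ready → 7.
That leaves 11 as the only ready step → 11.
That leaves 9 as the only ready step → 9.
That leaves 2 as the only ready step → 2.
That leaves 3 as the only ready step → 3.

5, 8, 6, 1, 4, 10, 7, 11, 9, 2, 3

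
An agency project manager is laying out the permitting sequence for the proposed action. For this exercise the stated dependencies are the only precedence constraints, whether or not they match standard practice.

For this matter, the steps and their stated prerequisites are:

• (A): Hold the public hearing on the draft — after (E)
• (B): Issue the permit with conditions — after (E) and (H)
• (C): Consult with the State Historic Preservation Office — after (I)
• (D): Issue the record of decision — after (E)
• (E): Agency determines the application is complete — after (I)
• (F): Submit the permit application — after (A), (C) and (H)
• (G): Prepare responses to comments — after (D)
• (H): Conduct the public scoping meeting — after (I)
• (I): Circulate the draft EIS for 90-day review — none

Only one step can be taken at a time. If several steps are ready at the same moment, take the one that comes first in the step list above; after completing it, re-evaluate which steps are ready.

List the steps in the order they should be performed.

Only (I) has no prerequisites, so it is first.
Ready: (C), (E) and (H). (C) is listed earlier → (C).
Now (E) and (H) have their prerequisites met. (E) is listed earlier, so (E) next.
Now (A), (D) and (H) have their prerequisites met. (A) is listed earlier, so (A) next.
(D) and (H) are both available; (D) is listed earlier → (D).
Ready: (G) and (H). (G) is listed earlier → (G).
(H) needed (I), now all done → (H).
Now (B) and (F) have their prerequisites met. (B) is listed earlier, so (B) next.
(F) needed (A), (C) and (H), now all done → (F).

(I) → (C) → (E) → (A) → (D) → (G) → (H) → (B) → (F)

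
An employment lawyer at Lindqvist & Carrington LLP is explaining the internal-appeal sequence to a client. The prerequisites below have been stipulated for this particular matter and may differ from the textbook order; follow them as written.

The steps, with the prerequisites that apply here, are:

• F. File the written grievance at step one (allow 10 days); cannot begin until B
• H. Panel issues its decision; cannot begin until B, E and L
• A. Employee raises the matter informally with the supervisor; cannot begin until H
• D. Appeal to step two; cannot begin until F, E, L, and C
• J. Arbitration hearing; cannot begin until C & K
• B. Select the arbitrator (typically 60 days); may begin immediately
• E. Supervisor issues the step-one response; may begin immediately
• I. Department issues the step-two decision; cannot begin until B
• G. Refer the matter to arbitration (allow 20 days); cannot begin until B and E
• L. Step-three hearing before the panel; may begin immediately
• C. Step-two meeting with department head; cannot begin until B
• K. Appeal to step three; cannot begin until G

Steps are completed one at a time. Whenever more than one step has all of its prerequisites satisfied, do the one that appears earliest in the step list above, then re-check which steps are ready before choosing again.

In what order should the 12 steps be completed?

B, E and L have no prerequisites; B is listed earlier, so B is first.
Ready: F, E, I, L and C. F is listed earlier → F.
E, I, L and C are all available; E is listed earlier → E.
Ready: I, G, L and C. I is listed earlier → I.
G, L and C are all available; G is listed earlier → G.
K now also ready, so the ready set is {L, C, K}; L is listed earlier → L.
H now also ready, so the ready set is {H, C, K}; H is listed earlier → H.
A now also ready, so the ready set is {A, C, K}; A is listed earlier → A.
Now C and K have their prerequisites met. C is listed earlier, so C next.
Now D and K have their prerequisites met. D is listed earlier, so D next.
K needed G, now all done → K.
That leaves J as the only ready step → J.

B, F, E, I, G, L, H, A, C, D, K, J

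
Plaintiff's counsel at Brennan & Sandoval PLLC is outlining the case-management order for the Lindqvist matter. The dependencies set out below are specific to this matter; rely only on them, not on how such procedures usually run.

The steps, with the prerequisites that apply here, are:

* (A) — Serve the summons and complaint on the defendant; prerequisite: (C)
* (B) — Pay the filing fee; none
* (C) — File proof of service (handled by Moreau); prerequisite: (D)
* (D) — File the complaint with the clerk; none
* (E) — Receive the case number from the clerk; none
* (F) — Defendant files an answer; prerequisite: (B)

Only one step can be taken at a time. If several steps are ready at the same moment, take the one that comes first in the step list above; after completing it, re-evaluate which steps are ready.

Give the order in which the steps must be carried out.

(B) (D) (C) (A) (E) (F)

Nothing is required for (B), (D) and (E). (B) is listed earlier → (B) first.
Now (D), (E) and (F) have their prerequisites met. (D) is listed earlier, so (D) next.
(C) now also ready, so the ready set is {(C), (E), (F)}; (C) is listed earlier → (C).
Now (A), (E) and (F) have their prerequisites met. (A) is listed earlier, so (A) next.
(E) and (F) are both available; (E) is listed earlier → (E).
That leaves (F) as the only ready step → (F).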